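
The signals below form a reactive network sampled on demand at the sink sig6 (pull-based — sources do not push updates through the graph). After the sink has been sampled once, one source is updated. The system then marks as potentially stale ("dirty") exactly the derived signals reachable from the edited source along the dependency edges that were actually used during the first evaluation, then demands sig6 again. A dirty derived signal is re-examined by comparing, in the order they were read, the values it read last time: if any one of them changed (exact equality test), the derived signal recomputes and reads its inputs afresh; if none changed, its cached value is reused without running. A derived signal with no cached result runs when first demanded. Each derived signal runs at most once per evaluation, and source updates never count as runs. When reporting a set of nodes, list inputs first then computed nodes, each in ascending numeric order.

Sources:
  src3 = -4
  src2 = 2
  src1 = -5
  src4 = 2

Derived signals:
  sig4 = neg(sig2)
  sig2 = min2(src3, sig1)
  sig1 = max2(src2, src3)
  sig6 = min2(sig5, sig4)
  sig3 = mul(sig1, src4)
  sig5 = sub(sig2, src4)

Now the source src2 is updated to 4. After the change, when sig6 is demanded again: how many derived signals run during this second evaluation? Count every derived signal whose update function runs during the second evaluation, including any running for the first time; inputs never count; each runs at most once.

Initial pass — values computed on the first demand:
  sig1 = max2(2, -4) = 2
  sig2 = min2(-4, 2) = -4
  sig4 = neg(-4) = 4
  sig5 = sub(-4, 2) = -6
  sig6 = min2(-6, 4) = -6

Second demand — change propagation:
  sig1: re-runs because src2 2->4; new result 4.
  sig2: re-runs because sig1 2->4; new result -4 (unchanged).
  sig4: re-examined; everything it read last time is the same (sig2 unchanged) — cache 4 kept, no run.
  sig5: re-examined; everything it read last time is the same (sig2 unchanged, src4 unchanged) — cache -6 kept, no run.
  sig6: re-examined; everything it read last time is the same (sig5 unchanged, sig4 unchanged) — cache -6 kept, no run.

The important point: sig2 recomputes to an identical value, and the output ends up unchanged.

Run set: sig1, sig2 (2 run).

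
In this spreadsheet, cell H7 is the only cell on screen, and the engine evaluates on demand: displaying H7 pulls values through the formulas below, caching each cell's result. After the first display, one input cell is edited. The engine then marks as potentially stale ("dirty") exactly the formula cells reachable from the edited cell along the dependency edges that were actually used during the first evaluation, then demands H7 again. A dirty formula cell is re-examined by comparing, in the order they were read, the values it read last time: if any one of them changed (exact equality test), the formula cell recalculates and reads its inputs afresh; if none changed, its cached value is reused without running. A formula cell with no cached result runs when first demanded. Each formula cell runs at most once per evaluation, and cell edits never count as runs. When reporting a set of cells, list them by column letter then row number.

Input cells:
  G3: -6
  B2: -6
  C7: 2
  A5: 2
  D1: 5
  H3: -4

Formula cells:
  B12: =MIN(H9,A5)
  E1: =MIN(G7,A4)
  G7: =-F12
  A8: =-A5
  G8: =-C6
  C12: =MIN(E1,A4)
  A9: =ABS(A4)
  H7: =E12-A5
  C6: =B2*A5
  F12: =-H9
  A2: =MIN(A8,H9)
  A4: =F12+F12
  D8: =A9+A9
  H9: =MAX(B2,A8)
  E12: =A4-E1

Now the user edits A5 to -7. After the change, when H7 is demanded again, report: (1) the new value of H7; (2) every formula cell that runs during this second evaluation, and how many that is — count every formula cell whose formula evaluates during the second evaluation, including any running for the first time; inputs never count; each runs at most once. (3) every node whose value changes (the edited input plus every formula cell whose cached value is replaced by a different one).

H7 now evaluates to 7.
Run set: A4, A8, E1, E12, F12, G7, H7, H9 (8 run).
Changed values: A4, A5, A8, E1, E12, F12, G7, H7, H9.

Initial pass — values computed on the first demand:
  A8 = -(2) = -2
  H9 = MAX(-6, -2) = -2
  F12 = -(-2) = 2
  A4 = 2 + 2 = 4
  G7 = -(2) = -2
  E1 = MIN(-2, 4) = -2
  E12 = 4 - -2 = 6
  H7 = 6 - 2 = 4

Second demand — change propagation:
  A8: re-runs because A5 2->-7; new result 7.
  H9: re-runs because A8 -2->7; new result 7.
  F12: re-runs because H9 -2->7; new result -7.
  A4: re-runs because F12 2->-7; F12 2->-7; new result -14.
  G7: re-runs because F12 2->-7; new result 7.
  E1: re-runs because G7 -2->7; A4 4->-14; new result -14.
  E12: re-runs because A4 4->-14; E1 -2->-14; new result 0.
  H7: re-runs because E12 6->0; A5 2->-7; new result 7.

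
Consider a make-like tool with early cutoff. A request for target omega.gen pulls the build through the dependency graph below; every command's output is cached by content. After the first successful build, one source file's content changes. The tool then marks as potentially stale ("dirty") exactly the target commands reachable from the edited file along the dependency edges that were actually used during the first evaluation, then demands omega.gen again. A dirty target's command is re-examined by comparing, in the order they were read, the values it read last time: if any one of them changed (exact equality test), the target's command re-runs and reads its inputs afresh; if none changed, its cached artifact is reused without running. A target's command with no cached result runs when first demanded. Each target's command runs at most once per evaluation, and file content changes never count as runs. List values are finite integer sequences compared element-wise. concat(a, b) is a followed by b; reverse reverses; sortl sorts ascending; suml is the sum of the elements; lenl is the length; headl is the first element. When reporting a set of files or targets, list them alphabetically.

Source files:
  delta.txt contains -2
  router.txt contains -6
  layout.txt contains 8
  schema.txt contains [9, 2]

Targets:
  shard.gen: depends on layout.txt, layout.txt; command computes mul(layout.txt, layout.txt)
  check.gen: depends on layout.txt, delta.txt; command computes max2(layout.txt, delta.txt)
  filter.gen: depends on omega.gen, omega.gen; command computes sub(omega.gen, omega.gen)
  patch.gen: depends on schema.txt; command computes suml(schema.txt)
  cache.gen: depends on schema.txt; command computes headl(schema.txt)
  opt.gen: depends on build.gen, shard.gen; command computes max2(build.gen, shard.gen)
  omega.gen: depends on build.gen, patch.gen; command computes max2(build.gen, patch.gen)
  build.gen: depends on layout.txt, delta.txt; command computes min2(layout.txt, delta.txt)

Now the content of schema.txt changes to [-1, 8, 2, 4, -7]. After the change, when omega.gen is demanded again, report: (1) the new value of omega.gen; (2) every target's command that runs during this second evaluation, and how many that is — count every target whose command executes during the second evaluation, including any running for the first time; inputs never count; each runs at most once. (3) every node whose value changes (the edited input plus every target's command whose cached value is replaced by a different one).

First demand of the output computes:
  build.gen = min2(8, -2) = -2
  patch.gen = suml([9, 2]) = 11
  omega.gen = max2(-2, 11) = 11

After the edit, cleaning proceeds:
  patch.gen: a read changed (schema.txt [9, 2]->[-1, 8, 2, 4, -7]) — executes, giving 6.
  omega.gen: a read changed (patch.gen 11->6) — executes, giving 6.

Demanding omega.gen again yields 6.
2 target commands run: omega.gen, patch.gen.
The nodes whose values change: omega.gen, patch.gen, schema.txt.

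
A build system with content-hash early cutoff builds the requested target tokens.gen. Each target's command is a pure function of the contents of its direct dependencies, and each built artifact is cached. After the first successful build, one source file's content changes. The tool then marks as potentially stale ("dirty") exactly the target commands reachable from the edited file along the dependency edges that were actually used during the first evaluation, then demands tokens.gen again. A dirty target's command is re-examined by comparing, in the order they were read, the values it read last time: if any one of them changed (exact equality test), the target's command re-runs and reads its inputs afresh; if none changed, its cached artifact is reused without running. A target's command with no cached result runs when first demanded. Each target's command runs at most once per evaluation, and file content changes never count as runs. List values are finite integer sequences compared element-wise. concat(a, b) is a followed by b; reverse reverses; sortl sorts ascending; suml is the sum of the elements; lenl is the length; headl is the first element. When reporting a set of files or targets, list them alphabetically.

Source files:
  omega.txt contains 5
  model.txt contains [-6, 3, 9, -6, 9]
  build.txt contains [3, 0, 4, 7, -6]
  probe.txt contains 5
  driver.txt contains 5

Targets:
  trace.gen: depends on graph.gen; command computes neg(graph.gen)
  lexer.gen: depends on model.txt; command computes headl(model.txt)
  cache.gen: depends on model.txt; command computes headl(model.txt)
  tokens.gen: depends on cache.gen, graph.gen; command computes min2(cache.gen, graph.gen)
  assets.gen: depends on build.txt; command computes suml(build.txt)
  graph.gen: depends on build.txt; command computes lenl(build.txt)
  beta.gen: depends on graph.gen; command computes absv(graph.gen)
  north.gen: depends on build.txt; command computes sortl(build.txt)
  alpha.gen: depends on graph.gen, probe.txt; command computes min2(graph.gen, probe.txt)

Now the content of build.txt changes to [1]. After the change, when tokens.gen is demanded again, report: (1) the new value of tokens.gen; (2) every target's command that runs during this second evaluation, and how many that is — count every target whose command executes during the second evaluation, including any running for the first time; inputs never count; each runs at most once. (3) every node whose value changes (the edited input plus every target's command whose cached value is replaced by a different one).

New value of tokens.gen: -6.
Target commands that run: graph.gen, tokens.gen — 2 in total.
Values that change: build.txt, graph.gen.

First evaluation (everything demanded from the output):
  cache.gen = headl([-6, 3, 9, -6, 9]) = -6
  graph.gen = lenl([3, 0, 4, 7, -6]) = 5
  tokens.gen = min2(-6, 5) = -6

Propagation after the edit:
  graph.gen: runs — build.txt [3, 0, 4, 7, -6]->[1]; result 1.
  tokens.gen: runs — graph.gen 5->1; result -6 (same value as before).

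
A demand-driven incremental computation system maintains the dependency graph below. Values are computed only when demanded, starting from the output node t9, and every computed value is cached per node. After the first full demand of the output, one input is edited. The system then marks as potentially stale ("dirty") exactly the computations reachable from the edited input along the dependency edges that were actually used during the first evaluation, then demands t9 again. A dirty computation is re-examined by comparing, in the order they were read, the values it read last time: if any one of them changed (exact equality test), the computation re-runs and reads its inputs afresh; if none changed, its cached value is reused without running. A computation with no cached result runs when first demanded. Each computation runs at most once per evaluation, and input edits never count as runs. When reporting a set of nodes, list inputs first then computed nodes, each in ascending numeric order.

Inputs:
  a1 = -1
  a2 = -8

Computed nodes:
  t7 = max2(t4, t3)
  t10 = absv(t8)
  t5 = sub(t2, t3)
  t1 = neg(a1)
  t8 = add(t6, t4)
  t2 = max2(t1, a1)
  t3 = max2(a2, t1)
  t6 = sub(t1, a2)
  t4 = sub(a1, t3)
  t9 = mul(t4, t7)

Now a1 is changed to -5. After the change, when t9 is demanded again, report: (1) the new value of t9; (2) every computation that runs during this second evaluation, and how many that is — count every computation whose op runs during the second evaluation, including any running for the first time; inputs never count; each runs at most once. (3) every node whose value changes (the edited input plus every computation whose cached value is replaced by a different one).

New value of t9: -50.
Computations that run: t1, t3, t4, t7, t9 — 5 in total.
Values that change: a1, t1, t3, t4, t7, t9.

First evaluation (everything demanded from the output):
  t1 = neg(-1) = 1
  t3 = max2(-8, 1) = 1
  t4 = sub(-1, 1) = -2
  t7 = max2(-2, 1) = 1
  t9 = mul(-2, 1) = -2

Propagation after the edit:
  t1: runs — a1 -1->-5; result 5.
  t3: runs — t1 1->5; result 5.
  t4: runs — a1 -1->-5; t3 1->5; result -10.
  t7: runs — t4 -2->-10; t3 1->5; result 5.
  t9: runs — t4 -2->-10; t7 1->5; result -50.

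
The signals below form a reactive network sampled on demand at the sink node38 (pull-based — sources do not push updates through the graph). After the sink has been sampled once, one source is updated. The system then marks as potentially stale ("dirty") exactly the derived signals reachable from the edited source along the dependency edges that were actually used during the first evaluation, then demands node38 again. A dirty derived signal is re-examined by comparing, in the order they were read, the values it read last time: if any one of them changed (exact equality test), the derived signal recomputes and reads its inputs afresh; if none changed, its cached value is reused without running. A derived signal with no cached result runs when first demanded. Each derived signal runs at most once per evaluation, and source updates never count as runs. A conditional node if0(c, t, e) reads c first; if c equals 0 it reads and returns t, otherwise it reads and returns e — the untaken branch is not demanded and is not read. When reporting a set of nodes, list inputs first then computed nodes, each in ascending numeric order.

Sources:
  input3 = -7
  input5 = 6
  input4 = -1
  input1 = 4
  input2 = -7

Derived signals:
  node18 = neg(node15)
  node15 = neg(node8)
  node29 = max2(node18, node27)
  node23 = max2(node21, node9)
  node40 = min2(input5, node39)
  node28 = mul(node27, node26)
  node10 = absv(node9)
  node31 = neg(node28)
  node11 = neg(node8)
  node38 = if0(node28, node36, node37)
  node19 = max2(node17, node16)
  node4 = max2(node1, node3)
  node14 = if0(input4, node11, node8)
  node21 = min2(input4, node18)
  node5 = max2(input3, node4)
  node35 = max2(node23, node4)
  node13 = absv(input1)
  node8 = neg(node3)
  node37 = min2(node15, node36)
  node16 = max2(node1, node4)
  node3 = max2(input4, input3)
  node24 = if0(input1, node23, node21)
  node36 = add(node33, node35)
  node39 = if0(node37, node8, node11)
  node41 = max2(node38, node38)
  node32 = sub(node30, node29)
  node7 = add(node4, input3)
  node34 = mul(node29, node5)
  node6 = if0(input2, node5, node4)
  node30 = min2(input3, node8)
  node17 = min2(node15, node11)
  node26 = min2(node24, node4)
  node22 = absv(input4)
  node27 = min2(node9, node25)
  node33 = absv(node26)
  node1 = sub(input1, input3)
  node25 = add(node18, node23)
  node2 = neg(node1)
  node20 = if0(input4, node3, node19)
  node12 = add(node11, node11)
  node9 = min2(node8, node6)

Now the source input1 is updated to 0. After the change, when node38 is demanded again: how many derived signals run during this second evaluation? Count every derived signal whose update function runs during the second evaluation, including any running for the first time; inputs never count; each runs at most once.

Run set: node1, node4, node6, node9, node24, node26, node28, node33, node35, node36, node37, node38 (12 run).
The important point: at node23 every value read last time is unchanged, so the dirty flag clears without a run.

Initial pass — values computed on the first demand:
  node1 = sub(4, -7) = 11
  node3 = max2(-1, -7) = -1
  node4 = max2(11, -1) = 11
  node6 = if0(input2=-7 -> else branch node4) = 11
  node8 = neg(-1) = 1
  node9 = min2(1, 11) = 1
  node15 = neg(1) = -1
  node18 = neg(-1) = 1
  node21 = min2(-1, 1) = -1
  node23 = max2(-1, 1) = 1
  node24 = if0(input1=4 -> else branch node21) = -1
  node25 = add(1, 1) = 2
  node26 = min2(-1, 11) = -1
  node27 = min2(1, 2) = 1
  node28 = mul(1, -1) = -1
  node33 = absv(-1) = 1
  node35 = max2(1, 11) = 11
  node36 = add(1, 11) = 12
  node37 = min2(-1, 12) = -1
  node38 = if0(node28=-1 -> else branch node37) = -1

Second demand — change propagation:
  node1: re-runs because input1 4->0; new result 7.
  node4: re-runs because node1 11->7; new result 7.
  node6: re-runs because node4 11->7; new result 7.
  node9: re-runs because node6 11->7; new result 1 (unchanged).
  node23: re-examined; everything it read last time is the same (node21 unchanged, node9 unchanged) — cache 1 kept, no run.
  node24: re-runs because input1 4->0; new result 1.
  node25: re-examined; everything it read last time is the same (node18 unchanged, node23 unchanged) — cache 2 kept, no run.
  node26: re-runs because node24 -1->1; node4 11->7; new result 1.
  node27: re-examined; everything it read last time is the same (node9 unchanged, node25 unchanged) — cache 1 kept, no run.
  node28: re-runs because node26 -1->1; new result 1.
  node33: re-runs because node26 -1->1; new result 1 (unchanged).
  node35: re-runs because node4 11->7; new result 7.
  node36: re-runs because node35 11->7; new result 8.
  node37: re-runs because node36 12->8; new result -1 (unchanged).
  node38: re-runs because node28 -1->1; new result -1 (unchanged).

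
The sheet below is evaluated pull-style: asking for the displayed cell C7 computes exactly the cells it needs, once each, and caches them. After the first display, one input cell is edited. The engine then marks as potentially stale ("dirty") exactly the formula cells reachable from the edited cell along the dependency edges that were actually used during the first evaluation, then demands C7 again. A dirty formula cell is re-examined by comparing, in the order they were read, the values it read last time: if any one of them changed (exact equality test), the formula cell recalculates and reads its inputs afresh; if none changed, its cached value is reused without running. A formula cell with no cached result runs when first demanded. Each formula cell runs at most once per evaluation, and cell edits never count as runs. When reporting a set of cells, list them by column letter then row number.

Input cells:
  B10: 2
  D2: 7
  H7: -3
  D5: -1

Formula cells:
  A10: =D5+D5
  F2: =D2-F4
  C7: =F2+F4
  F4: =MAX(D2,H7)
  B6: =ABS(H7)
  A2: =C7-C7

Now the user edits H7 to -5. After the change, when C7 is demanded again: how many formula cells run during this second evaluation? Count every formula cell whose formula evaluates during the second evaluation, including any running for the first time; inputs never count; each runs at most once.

First demand of the output computes:
  F4 = MAX(7, -3) = 7
  F2 = 7 - 7 = 0
  C7 = 0 + 7 = 7

After the edit, cleaning proceeds:
  F4: a read changed (H7 -3->-5) — executes, giving 7 — identical to its old value.
  F2: dirty, but its reads are unchanged (D2 unchanged, F4 unchanged); cached 0 stands.
  C7: dirty, but its reads are unchanged (F2 unchanged, F4 unchanged); cached 7 stands.

Note the absorption at F4: it re-runs yet its value is the same, leaving the output's value untouched.

1 formula cells run: F4.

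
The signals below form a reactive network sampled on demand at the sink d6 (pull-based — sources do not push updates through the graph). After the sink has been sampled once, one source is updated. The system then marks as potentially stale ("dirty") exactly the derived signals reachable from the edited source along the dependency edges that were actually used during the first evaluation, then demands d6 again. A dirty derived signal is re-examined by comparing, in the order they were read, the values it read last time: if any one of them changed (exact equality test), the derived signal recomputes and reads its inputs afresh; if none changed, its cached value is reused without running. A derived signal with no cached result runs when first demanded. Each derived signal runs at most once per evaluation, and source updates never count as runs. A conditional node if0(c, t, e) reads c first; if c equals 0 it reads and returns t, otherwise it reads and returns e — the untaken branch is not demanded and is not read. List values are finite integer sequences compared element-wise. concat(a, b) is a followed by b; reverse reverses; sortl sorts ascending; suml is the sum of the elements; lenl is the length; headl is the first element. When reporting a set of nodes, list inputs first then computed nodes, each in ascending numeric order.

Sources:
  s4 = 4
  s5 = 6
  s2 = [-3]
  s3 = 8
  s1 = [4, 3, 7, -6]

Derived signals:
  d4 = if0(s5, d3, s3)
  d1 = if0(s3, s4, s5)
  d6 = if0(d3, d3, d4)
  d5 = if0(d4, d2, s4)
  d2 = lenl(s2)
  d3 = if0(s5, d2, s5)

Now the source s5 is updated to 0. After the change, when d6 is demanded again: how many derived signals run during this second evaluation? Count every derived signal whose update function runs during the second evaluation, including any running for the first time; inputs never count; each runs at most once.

Run set: d2, d3, d4, d6 (4 run).
The important point: the flipped condition pulls in fresh nodes; d2 runs for the first time.

Initial pass — values computed on the first demand:
  d3 = if0(s5=6 -> else branch s5) = 6
  d4 = if0(s5=6 -> else branch s3) = 8
  d6 = if0(d3=6 -> else branch d4) = 8

Second demand — change propagation:
  d2: newly demanded (no cache) — executes and yields 1.
  d3: re-runs because s5 6->0; s5 6->0; new result 1.
  d4: re-runs because s5 6->0; new result 1.
  d6: re-runs because d3 6->1; d4 8->1; new result 1.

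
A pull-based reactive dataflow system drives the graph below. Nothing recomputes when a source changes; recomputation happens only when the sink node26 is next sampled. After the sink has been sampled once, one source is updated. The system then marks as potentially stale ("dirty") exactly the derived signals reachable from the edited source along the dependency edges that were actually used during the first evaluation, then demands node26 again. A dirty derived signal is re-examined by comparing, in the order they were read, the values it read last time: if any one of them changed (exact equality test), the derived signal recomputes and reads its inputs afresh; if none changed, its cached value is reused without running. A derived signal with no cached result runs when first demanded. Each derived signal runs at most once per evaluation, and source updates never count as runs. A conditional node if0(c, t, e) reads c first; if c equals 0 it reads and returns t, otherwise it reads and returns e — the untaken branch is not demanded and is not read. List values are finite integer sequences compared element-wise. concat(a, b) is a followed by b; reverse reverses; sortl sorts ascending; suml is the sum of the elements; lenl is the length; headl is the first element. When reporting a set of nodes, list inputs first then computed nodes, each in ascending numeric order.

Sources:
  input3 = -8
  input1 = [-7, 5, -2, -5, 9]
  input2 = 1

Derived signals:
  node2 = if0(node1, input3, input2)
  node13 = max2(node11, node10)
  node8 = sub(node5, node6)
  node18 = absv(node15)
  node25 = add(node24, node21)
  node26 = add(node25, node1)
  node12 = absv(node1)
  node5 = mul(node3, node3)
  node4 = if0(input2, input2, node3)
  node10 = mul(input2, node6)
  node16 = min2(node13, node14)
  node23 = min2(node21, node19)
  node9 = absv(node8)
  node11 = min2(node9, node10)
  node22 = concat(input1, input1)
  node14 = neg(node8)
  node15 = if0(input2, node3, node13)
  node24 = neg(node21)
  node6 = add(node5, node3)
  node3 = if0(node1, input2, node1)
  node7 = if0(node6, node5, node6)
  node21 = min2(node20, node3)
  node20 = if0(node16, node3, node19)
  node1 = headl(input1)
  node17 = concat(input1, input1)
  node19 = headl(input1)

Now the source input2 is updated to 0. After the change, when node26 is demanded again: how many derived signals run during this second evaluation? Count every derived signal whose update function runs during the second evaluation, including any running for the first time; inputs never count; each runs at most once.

First evaluation (everything demanded from the output):
  node1 = headl([-7, 5, -2, -5, 9]) = -7
  node3 = if0(node1=-7 -> else branch node1) = -7
  node5 = mul(-7, -7) = 49
  node6 = add(49, -7) = 42
  node8 = sub(49, 42) = 7
  node9 = absv(7) = 7
  node10 = mul(1, 42) = 42
  node11 = min2(7, 42) = 7
  node13 = max2(7, 42) = 42
  node14 = neg(7) = -7
  node16 = min2(42, -7) = -7
  node19 = headl([-7, 5, -2, -5, 9]) = -7
  node20 = if0(node16=-7 -> else branch node19) = -7
  node21 = min2(-7, -7) = -7
  node24 = neg(-7) = 7
  node25 = add(7, -7) = 0
  node26 = add(0, -7) = -7

Propagation after the edit:
  node10: runs — input2 1->0; result 0.
  node11: runs — node10 42->0; result 0.
  node13: runs — node11 7->0; node10 42->0; result 0.
  node16: runs — node13 42->0; result -7 (same value as before).
  node20: checked — values it read are unchanged (node16 unchanged, node19 unchanged); reused cached -7 without running.
  node21: checked — values it read are unchanged (node20 unchanged, node3 unchanged); reused cached -7 without running.
  node24: checked — values it read are unchanged (node21 unchanged); reused cached 7 without running.
  node25: checked — values it read are unchanged (node24 unchanged, node21 unchanged); reused cached 0 without running.
  node26: checked — values it read are unchanged (node25 unchanged, node1 unchanged); reused cached -7 without running.

Key observation: the change is absorbed at node16 — it re-runs but produces the same value, and the output's value is unchanged.

Derived signals that run: node10, node11, node13, node16 — 4 in total.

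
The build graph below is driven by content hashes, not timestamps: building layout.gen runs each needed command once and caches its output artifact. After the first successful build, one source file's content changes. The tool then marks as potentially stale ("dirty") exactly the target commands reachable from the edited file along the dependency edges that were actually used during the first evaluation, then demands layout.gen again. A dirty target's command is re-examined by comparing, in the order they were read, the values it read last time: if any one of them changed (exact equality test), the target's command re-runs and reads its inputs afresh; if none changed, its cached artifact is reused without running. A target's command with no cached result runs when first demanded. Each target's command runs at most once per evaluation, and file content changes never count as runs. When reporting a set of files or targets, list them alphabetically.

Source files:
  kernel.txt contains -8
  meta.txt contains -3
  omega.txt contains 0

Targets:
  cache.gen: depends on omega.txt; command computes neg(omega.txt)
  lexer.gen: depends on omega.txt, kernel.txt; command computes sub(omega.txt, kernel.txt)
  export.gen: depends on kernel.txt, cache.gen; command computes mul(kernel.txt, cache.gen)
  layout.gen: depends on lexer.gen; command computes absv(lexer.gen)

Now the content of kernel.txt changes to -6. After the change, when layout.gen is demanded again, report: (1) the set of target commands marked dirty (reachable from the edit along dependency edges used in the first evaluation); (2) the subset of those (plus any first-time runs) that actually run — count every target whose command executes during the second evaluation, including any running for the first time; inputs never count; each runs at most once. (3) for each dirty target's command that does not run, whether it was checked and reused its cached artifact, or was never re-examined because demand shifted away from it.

Initial pass — values computed on the first demand:
  lexer.gen = sub(0, -8) = 8
  layout.gen = absv(8) = 8

Second demand — change propagation:
  lexer.gen: re-runs because kernel.txt -8->-6; new result 6.
  layout.gen: re-runs because lexer.gen 8->6; new result 6.

Dirty set: layout.gen, lexer.gen.
Run set: layout.gen, lexer.gen (2 run).
All dirty target commands ended up running.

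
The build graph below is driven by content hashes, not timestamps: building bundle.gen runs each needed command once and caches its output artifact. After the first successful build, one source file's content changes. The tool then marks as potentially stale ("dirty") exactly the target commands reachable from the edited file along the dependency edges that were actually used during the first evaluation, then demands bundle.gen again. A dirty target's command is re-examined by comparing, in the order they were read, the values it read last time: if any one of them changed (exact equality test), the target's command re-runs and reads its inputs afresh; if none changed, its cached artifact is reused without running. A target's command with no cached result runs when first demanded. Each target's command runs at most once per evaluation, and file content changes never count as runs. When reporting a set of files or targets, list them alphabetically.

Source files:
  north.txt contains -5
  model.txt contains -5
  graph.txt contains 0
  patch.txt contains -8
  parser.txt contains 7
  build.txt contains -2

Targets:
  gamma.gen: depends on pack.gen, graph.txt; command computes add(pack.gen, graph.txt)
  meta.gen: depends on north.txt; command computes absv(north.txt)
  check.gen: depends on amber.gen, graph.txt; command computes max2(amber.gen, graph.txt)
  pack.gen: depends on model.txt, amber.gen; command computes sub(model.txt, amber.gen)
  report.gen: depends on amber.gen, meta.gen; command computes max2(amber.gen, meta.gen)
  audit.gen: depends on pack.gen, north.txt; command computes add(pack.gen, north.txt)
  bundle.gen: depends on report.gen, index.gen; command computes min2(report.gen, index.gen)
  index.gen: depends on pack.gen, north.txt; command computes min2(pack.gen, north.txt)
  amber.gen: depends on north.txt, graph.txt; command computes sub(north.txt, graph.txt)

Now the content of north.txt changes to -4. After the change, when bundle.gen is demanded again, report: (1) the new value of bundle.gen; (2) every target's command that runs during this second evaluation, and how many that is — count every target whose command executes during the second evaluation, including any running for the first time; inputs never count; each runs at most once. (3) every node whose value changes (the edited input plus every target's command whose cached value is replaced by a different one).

bundle.gen now evaluates to -4.
Run set: amber.gen, bundle.gen, index.gen, meta.gen, pack.gen, report.gen (6 run).
Changed values: amber.gen, bundle.gen, index.gen, meta.gen, north.txt, pack.gen, report.gen.

Initial pass — values computed on the first demand:
  amber.gen = sub(-5, 0) = -5
  meta.gen = absv(-5) = 5
  pack.gen = sub(-5, -5) = 0
  index.gen = min2(0, -5) = -5
  report.gen = max2(-5, 5) = 5
  bundle.gen = min2(5, -5) = -5

Second demand — change propagation:
  amber.gen: re-runs because north.txt -5->-4; new result -4.
  meta.gen: re-runs because north.txt -5->-4; new result 4.
  pack.gen: re-runs because amber.gen -5->-4; new result -1.
  index.gen: re-runs because pack.gen 0->-1; north.txt -5->-4; new result -4.
  report.gen: re-runs because amber.gen -5->-4; meta.gen 5->4; new result 4.
  bundle.gen: re-runs because report.gen 5->4; index.gen -5->-4; new result -4.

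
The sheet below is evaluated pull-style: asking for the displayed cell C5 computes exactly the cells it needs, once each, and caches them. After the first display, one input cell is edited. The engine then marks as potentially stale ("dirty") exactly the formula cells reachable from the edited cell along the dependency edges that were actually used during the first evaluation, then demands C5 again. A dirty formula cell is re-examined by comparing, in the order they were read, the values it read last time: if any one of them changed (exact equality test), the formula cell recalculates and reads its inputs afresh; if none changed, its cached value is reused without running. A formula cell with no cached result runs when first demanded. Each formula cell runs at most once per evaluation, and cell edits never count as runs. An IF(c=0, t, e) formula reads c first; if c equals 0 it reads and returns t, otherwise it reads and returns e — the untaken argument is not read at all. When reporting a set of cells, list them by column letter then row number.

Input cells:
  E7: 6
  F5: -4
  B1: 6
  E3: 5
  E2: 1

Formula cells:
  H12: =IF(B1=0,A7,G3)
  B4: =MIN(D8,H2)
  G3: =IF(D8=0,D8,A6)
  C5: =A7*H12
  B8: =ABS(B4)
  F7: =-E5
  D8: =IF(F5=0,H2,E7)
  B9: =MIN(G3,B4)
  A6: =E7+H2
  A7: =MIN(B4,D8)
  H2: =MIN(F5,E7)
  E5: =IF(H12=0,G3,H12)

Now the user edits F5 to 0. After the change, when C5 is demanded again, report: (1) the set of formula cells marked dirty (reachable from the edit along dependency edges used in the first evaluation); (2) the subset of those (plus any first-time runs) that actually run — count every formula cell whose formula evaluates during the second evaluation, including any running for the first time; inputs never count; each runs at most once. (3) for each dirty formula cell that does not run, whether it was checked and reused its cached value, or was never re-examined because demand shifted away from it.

First demand of the output computes:
  H2 = MIN(-4, 6) = -4
  A6 = 6 + -4 = 2
  D8 = IF(F5=0: F5=-4 -> else branch E7) = 6
  B4 = MIN(6, -4) = -4
  A7 = MIN(-4, 6) = -4
  G3 = IF(D8=0: D8=6 -> else branch A6) = 2
  H12 = IF(B1=0: B1=6 -> else branch G3) = 2
  C5 = -4 * 2 = -8

After the edit, cleaning proceeds:
  H2: a read changed (F5 -4->0) — executes, giving 0.
  A6: stays stale; no demand reaches it after the flip.
  D8: a read changed (F5 -4->0) — executes, giving 0.
  B4: a read changed (D8 6->0; H2 -4->0) — executes, giving 0.
  A7: a read changed (B4 -4->0; D8 6->0) — executes, giving 0.
  G3: a read changed (D8 6->0) — executes, giving 0.
  H12: a read changed (G3 2->0) — executes, giving 0.
  C5: a read changed (A7 -4->0; H12 2->0) — executes, giving 0.

Note the branch switch — demand abandons A6, which is never re-examined.

The edit dirties: A6, A7, B4, C5, D8, G3, H2, H12.
7 formula cells run: A7, B4, C5, D8, G3, H2, H12.
Unvisited dirty nodes (no longer demanded): A6.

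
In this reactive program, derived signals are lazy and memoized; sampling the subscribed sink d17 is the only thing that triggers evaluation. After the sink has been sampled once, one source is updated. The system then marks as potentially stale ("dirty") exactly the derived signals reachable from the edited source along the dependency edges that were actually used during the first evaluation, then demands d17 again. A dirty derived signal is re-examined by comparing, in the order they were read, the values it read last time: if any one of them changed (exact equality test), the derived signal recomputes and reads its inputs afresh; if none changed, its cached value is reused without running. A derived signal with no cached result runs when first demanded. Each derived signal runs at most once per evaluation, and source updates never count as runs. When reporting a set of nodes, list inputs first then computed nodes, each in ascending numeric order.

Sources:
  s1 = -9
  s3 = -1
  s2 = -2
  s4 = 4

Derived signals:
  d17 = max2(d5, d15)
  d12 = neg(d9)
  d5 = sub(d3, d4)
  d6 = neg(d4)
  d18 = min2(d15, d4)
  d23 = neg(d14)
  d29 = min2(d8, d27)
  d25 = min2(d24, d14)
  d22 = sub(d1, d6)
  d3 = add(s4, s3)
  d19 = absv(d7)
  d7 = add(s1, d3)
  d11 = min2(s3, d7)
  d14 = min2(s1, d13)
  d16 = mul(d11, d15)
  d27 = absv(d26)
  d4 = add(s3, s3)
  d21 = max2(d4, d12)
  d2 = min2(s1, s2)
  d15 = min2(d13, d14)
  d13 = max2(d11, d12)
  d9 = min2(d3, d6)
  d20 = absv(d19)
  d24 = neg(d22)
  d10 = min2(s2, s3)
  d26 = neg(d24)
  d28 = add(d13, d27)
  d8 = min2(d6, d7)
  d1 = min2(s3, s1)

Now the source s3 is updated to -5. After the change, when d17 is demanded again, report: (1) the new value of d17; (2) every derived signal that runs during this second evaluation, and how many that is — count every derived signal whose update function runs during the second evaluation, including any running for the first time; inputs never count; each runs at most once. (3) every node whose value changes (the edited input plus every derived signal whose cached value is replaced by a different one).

Demanding d17 again yields 9.
12 derived signals run: d3, d4, d5, d6, d7, d9, d11, d12, d13, d14, d15, d17.
The nodes whose values change: s3, d3, d4, d5, d6, d7, d9, d11, d12, d13, d17.

First demand of the output computes:
  d3 = add(4, -1) = 3
  d4 = add(-1, -1) = -2
  d5 = sub(3, -2) = 5
  d6 = neg(-2) = 2
  d7 = add(-9, 3) = -6
  d9 = min2(3, 2) = 2
  d11 = min2(-1, -6) = -6
  d12 = neg(2) = -2
  d13 = max2(-6, -2) = -2
  d14 = min2(-9, -2) = -9
  d15 = min2(-2, -9) = -9
  d17 = max2(5, -9) = 5

After the edit, cleaning proceeds:
  d3: a read changed (s3 -1->-5) — executes, giving -1.
  d4: a read changed (s3 -1->-5; s3 -1->-5) — executes, giving -10.
  d5: a read changed (d3 3->-1; d4 -2->-10) — executes, giving 9.
  d6: a read changed (d4 -2->-10) — executes, giving 10.
  d7: a read changed (d3 3->-1) — executes, giving -10.
  d9: a read changed (d3 3->-1; d6 2->10) — executes, giving -1.
  d11: a read changed (s3 -1->-5; d7 -6->-10) — executes, giving -10.
  d12: a read changed (d9 2->-1) — executes, giving 1.
  d13: a read changed (d11 -6->-10; d12 -2->1) — executes, giving 1.
  d14: a read changed (d13 -2->1) — executes, giving -9 — identical to its old value.
  d15: a read changed (d13 -2->1) — executes, giving -9 — identical to its old value.
  d17: a read changed (d5 5->9) — executes, giving 9.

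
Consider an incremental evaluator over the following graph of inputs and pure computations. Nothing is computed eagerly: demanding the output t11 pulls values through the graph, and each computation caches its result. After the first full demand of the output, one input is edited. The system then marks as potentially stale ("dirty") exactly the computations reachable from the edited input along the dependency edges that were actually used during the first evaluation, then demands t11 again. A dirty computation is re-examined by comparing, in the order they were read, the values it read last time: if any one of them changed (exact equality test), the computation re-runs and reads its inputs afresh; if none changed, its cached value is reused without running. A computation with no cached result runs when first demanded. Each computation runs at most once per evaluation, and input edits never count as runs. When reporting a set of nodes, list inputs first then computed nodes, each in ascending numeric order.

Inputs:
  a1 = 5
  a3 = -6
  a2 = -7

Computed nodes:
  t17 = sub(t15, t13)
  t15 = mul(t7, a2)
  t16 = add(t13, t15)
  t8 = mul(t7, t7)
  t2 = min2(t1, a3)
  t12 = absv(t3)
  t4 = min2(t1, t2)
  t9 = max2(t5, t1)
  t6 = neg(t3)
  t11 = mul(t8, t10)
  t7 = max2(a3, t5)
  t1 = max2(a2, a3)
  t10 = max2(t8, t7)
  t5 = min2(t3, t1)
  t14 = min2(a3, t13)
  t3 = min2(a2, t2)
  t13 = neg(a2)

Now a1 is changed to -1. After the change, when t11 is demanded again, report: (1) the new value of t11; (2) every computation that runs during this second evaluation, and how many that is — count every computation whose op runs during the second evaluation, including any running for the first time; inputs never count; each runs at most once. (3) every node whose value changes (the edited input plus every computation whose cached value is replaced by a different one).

t11 now evaluates to 1296.
Run set: none (0 run).
Changed values: a1.
The important point: nothing the output needs ever reads a1, so the edit is invisible to it.

Initial pass — values computed on the first demand:
  t1 = max2(-7, -6) = -6
  t2 = min2(-6, -6) = -6
  t3 = min2(-7, -6) = -7
  t5 = min2(-7, -6) = -7
  t7 = max2(-6, -7) = -6
  t8 = mul(-6, -6) = 36
  t10 = max2(36, -6) = 36
  t11 = mul(36, 36) = 1296

Second demand — change propagation:
  no demanded computation ever read a1, so the edit dirties nothing and nothing runs.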